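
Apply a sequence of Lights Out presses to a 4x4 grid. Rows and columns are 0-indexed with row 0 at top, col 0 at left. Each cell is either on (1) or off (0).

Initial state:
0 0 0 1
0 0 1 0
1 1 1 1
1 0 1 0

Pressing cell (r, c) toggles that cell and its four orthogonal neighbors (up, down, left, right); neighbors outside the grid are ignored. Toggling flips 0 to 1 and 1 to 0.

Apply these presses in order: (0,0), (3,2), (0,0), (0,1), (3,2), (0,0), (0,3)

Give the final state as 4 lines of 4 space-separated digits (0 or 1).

After press 1 at (0,0):
1 1 0 1
1 0 1 0
1 1 1 1
1 0 1 0

After press 2 at (3,2):
1 1 0 1
1 0 1 0
1 1 0 1
1 1 0 1

After press 3 at (0,0):
0 0 0 1
0 0 1 0
1 1 0 1
1 1 0 1

After press 4 at (0,1):
1 1 1 1
0 1 1 0
1 1 0 1
1 1 0 1

After press 5 at (3,2):
1 1 1 1
0 1 1 0
1 1 1 1
1 0 1 0

After press 6 at (0,0):
0 0 1 1
1 1 1 0
1 1 1 1
1 0 1 0

After press 7 at (0,3):
0 0 0 0
1 1 1 1
1 1 1 1
1 0 1 0

Answer: 0 0 0 0
1 1 1 1
1 1 1 1
1 0 1 0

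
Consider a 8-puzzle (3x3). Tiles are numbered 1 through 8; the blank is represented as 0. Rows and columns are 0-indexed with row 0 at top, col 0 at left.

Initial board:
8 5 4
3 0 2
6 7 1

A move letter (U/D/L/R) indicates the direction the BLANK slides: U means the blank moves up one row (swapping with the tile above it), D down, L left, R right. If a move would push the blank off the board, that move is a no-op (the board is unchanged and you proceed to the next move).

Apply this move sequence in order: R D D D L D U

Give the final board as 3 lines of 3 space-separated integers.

After move 1 (R):
8 5 4
3 2 0
6 7 1

After move 2 (D):
8 5 4
3 2 1
6 7 0

After move 3 (D):
8 5 4
3 2 1
6 7 0

After move 4 (D):
8 5 4
3 2 1
6 7 0

After move 5 (L):
8 5 4
3 2 1
6 0 7

After move 6 (D):
8 5 4
3 2 1
6 0 7

After move 7 (U):
8 5 4
3 0 1
6 2 7

Answer: 8 5 4
3 0 1
6 2 7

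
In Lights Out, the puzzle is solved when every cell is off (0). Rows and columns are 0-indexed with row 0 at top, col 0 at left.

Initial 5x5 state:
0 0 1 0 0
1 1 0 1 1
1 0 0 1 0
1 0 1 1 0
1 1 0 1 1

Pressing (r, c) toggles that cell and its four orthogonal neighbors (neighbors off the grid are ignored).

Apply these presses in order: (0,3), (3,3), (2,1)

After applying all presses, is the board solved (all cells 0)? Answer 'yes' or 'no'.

Answer: no

Derivation:
After press 1 at (0,3):
0 0 0 1 1
1 1 0 0 1
1 0 0 1 0
1 0 1 1 0
1 1 0 1 1

After press 2 at (3,3):
0 0 0 1 1
1 1 0 0 1
1 0 0 0 0
1 0 0 0 1
1 1 0 0 1

After press 3 at (2,1):
0 0 0 1 1
1 0 0 0 1
0 1 1 0 0
1 1 0 0 1
1 1 0 0 1

Lights still on: 12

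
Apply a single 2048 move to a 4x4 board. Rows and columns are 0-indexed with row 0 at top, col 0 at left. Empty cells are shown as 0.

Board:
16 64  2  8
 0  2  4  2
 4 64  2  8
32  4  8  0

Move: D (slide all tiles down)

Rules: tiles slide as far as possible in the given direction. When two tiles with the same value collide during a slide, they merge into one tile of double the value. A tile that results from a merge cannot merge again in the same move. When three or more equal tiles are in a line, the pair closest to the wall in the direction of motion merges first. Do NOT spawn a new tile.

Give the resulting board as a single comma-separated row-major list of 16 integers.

Answer: 0, 64, 2, 0, 16, 2, 4, 8, 4, 64, 2, 2, 32, 4, 8, 8

Derivation:
Slide down:
col 0: [16, 0, 4, 32] -> [0, 16, 4, 32]
col 1: [64, 2, 64, 4] -> [64, 2, 64, 4]
col 2: [2, 4, 2, 8] -> [2, 4, 2, 8]
col 3: [8, 2, 8, 0] -> [0, 8, 2, 8]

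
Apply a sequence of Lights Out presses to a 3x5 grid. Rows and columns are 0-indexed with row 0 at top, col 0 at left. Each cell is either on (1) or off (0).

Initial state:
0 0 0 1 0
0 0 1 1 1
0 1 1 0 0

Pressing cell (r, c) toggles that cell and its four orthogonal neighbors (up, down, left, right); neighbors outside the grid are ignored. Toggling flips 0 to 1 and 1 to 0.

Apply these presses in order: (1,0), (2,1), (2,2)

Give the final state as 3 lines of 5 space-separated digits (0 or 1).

Answer: 1 0 0 1 0
1 0 0 1 1
0 1 1 1 0

Derivation:
After press 1 at (1,0):
1 0 0 1 0
1 1 1 1 1
1 1 1 0 0

After press 2 at (2,1):
1 0 0 1 0
1 0 1 1 1
0 0 0 0 0

After press 3 at (2,2):
1 0 0 1 0
1 0 0 1 1
0 1 1 1 0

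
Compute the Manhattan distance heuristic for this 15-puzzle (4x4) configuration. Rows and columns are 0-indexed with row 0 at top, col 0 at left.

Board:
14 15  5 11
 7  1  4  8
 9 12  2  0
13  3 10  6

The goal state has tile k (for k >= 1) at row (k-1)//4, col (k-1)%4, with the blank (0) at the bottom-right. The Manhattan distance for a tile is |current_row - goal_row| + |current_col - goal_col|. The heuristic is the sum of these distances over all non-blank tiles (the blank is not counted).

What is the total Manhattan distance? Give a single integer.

Answer: 35

Derivation:
Tile 14: at (0,0), goal (3,1), distance |0-3|+|0-1| = 4
Tile 15: at (0,1), goal (3,2), distance |0-3|+|1-2| = 4
Tile 5: at (0,2), goal (1,0), distance |0-1|+|2-0| = 3
Tile 11: at (0,3), goal (2,2), distance |0-2|+|3-2| = 3
Tile 7: at (1,0), goal (1,2), distance |1-1|+|0-2| = 2
Tile 1: at (1,1), goal (0,0), distance |1-0|+|1-0| = 2
Tile 4: at (1,2), goal (0,3), distance |1-0|+|2-3| = 2
Tile 8: at (1,3), goal (1,3), distance |1-1|+|3-3| = 0
Tile 9: at (2,0), goal (2,0), distance |2-2|+|0-0| = 0
Tile 12: at (2,1), goal (2,3), distance |2-2|+|1-3| = 2
Tile 2: at (2,2), goal (0,1), distance |2-0|+|2-1| = 3
Tile 13: at (3,0), goal (3,0), distance |3-3|+|0-0| = 0
Tile 3: at (3,1), goal (0,2), distance |3-0|+|1-2| = 4
Tile 10: at (3,2), goal (2,1), distance |3-2|+|2-1| = 2
Tile 6: at (3,3), goal (1,1), distance |3-1|+|3-1| = 4
Sum: 4 + 4 + 3 + 3 + 2 + 2 + 2 + 0 + 0 + 2 + 3 + 0 + 4 + 2 + 4 = 35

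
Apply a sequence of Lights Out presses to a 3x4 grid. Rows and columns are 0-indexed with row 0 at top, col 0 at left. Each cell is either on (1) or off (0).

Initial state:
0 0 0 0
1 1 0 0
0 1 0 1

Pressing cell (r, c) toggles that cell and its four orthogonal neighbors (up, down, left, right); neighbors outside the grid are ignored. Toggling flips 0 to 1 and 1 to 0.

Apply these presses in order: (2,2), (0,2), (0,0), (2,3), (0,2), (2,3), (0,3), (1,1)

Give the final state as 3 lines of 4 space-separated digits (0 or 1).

After press 1 at (2,2):
0 0 0 0
1 1 1 0
0 0 1 0

After press 2 at (0,2):
0 1 1 1
1 1 0 0
0 0 1 0

After press 3 at (0,0):
1 0 1 1
0 1 0 0
0 0 1 0

After press 4 at (2,3):
1 0 1 1
0 1 0 1
0 0 0 1

After press 5 at (0,2):
1 1 0 0
0 1 1 1
0 0 0 1

After press 6 at (2,3):
1 1 0 0
0 1 1 0
0 0 1 0

After press 7 at (0,3):
1 1 1 1
0 1 1 1
0 0 1 0

After press 8 at (1,1):
1 0 1 1
1 0 0 1
0 1 1 0

Answer: 1 0 1 1
1 0 0 1
0 1 1 0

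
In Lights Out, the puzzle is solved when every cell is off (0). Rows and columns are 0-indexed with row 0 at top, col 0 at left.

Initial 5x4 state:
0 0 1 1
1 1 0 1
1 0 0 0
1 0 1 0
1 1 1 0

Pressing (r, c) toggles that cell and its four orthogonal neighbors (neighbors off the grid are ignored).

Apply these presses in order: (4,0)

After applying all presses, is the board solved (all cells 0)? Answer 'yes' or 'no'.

After press 1 at (4,0):
0 0 1 1
1 1 0 1
1 0 0 0
0 0 1 0
0 0 1 0

Lights still on: 8

Answer: no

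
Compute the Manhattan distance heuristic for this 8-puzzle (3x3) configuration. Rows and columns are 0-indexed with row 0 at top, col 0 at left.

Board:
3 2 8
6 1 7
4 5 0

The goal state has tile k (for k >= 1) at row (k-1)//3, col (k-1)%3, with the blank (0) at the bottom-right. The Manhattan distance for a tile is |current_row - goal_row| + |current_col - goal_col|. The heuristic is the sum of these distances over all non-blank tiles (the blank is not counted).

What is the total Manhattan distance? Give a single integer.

Tile 3: (0,0)->(0,2) = 2
Tile 2: (0,1)->(0,1) = 0
Tile 8: (0,2)->(2,1) = 3
Tile 6: (1,0)->(1,2) = 2
Tile 1: (1,1)->(0,0) = 2
Tile 7: (1,2)->(2,0) = 3
Tile 4: (2,0)->(1,0) = 1
Tile 5: (2,1)->(1,1) = 1
Sum: 2 + 0 + 3 + 2 + 2 + 3 + 1 + 1 = 14

Answer: 14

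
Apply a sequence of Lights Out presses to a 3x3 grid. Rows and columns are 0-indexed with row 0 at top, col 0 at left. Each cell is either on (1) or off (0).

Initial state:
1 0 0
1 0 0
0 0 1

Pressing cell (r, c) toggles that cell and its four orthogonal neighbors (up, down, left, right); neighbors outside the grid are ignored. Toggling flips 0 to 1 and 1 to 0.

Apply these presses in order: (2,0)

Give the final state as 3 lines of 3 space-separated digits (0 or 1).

After press 1 at (2,0):
1 0 0
0 0 0
1 1 1

Answer: 1 0 0
0 0 0
1 1 1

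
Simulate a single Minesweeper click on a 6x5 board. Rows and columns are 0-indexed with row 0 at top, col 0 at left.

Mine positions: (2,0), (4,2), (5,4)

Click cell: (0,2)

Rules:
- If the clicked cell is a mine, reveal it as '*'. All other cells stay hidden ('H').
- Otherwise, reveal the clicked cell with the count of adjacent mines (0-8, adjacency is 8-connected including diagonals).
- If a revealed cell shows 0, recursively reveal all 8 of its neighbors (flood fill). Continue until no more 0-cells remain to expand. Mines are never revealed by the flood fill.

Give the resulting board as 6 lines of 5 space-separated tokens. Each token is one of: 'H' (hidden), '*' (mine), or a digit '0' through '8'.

0 0 0 0 0
1 1 0 0 0
H 1 0 0 0
H 2 1 1 0
H H H 2 1
H H H H H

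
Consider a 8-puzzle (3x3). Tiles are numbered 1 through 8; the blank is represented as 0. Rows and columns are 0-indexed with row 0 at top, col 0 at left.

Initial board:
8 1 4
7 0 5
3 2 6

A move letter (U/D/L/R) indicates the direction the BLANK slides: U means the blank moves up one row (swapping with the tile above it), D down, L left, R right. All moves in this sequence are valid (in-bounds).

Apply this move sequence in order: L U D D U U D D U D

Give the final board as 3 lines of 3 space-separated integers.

Answer: 8 1 4
3 7 5
0 2 6

Derivation:
After move 1 (L):
8 1 4
0 7 5
3 2 6

After move 2 (U):
0 1 4
8 7 5
3 2 6

After move 3 (D):
8 1 4
0 7 5
3 2 6

After move 4 (D):
8 1 4
3 7 5
0 2 6

After move 5 (U):
8 1 4
0 7 5
3 2 6

After move 6 (U):
0 1 4
8 7 5
3 2 6

After move 7 (D):
8 1 4
0 7 5
3 2 6

After move 8 (D):
8 1 4
3 7 5
0 2 6

After move 9 (U):
8 1 4
0 7 5
3 2 6

After move 10 (D):
8 1 4
3 7 5
0 2 6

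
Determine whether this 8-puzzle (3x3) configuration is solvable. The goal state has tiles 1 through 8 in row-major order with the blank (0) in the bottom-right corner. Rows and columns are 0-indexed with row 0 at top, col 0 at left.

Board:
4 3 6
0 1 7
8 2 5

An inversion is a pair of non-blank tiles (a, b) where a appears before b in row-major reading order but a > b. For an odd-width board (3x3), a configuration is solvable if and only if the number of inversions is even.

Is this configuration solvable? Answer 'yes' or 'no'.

Answer: yes

Derivation:
Inversions (pairs i<j in row-major order where tile[i] > tile[j] > 0): 12
12 is even, so the puzzle is solvable.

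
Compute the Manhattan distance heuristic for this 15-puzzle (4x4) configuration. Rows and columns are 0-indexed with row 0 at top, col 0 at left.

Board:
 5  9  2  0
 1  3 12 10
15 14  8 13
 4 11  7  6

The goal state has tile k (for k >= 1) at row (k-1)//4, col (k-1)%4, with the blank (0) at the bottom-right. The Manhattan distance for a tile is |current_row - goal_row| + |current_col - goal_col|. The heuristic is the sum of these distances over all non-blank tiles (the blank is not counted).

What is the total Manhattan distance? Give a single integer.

Tile 5: at (0,0), goal (1,0), distance |0-1|+|0-0| = 1
Tile 9: at (0,1), goal (2,0), distance |0-2|+|1-0| = 3
Tile 2: at (0,2), goal (0,1), distance |0-0|+|2-1| = 1
Tile 1: at (1,0), goal (0,0), distance |1-0|+|0-0| = 1
Tile 3: at (1,1), goal (0,2), distance |1-0|+|1-2| = 2
Tile 12: at (1,2), goal (2,3), distance |1-2|+|2-3| = 2
Tile 10: at (1,3), goal (2,1), distance |1-2|+|3-1| = 3
Tile 15: at (2,0), goal (3,2), distance |2-3|+|0-2| = 3
Tile 14: at (2,1), goal (3,1), distance |2-3|+|1-1| = 1
Tile 8: at (2,2), goal (1,3), distance |2-1|+|2-3| = 2
Tile 13: at (2,3), goal (3,0), distance |2-3|+|3-0| = 4
Tile 4: at (3,0), goal (0,3), distance |3-0|+|0-3| = 6
Tile 11: at (3,1), goal (2,2), distance |3-2|+|1-2| = 2
Tile 7: at (3,2), goal (1,2), distance |3-1|+|2-2| = 2
Tile 6: at (3,3), goal (1,1), distance |3-1|+|3-1| = 4
Sum: 1 + 3 + 1 + 1 + 2 + 2 + 3 + 3 + 1 + 2 + 4 + 6 + 2 + 2 + 4 = 37

Answer: 37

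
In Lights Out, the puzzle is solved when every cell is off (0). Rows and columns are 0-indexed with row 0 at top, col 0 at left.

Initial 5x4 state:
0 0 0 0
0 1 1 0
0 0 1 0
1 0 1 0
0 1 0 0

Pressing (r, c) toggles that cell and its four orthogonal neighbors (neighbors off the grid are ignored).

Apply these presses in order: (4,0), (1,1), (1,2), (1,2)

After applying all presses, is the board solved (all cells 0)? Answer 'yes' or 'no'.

Answer: no

Derivation:
After press 1 at (4,0):
0 0 0 0
0 1 1 0
0 0 1 0
0 0 1 0
1 0 0 0

After press 2 at (1,1):
0 1 0 0
1 0 0 0
0 1 1 0
0 0 1 0
1 0 0 0

After press 3 at (1,2):
0 1 1 0
1 1 1 1
0 1 0 0
0 0 1 0
1 0 0 0

After press 4 at (1,2):
0 1 0 0
1 0 0 0
0 1 1 0
0 0 1 0
1 0 0 0

Lights still on: 6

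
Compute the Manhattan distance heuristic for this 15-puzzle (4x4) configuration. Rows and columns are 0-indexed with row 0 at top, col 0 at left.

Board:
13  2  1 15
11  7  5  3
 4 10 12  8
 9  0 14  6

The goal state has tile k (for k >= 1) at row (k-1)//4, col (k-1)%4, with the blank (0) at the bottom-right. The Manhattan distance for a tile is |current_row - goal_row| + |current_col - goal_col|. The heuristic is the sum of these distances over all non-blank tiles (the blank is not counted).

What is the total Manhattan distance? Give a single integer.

Tile 13: (0,0)->(3,0) = 3
Tile 2: (0,1)->(0,1) = 0
Tile 1: (0,2)->(0,0) = 2
Tile 15: (0,3)->(3,2) = 4
Tile 11: (1,0)->(2,2) = 3
Tile 7: (1,1)->(1,2) = 1
Tile 5: (1,2)->(1,0) = 2
Tile 3: (1,3)->(0,2) = 2
Tile 4: (2,0)->(0,3) = 5
Tile 10: (2,1)->(2,1) = 0
Tile 12: (2,2)->(2,3) = 1
Tile 8: (2,3)->(1,3) = 1
Tile 9: (3,0)->(2,0) = 1
Tile 14: (3,2)->(3,1) = 1
Tile 6: (3,3)->(1,1) = 4
Sum: 3 + 0 + 2 + 4 + 3 + 1 + 2 + 2 + 5 + 0 + 1 + 1 + 1 + 1 + 4 = 30

Answer: 30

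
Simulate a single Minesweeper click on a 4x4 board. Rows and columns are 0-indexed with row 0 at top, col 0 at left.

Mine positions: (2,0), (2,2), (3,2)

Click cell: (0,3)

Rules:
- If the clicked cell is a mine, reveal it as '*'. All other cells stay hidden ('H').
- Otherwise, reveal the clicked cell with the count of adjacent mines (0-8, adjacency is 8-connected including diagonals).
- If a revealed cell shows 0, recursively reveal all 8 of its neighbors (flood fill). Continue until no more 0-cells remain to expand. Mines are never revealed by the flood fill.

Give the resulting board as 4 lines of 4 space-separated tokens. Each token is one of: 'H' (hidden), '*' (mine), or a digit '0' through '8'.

0 0 0 0
1 2 1 1
H H H H
H H H H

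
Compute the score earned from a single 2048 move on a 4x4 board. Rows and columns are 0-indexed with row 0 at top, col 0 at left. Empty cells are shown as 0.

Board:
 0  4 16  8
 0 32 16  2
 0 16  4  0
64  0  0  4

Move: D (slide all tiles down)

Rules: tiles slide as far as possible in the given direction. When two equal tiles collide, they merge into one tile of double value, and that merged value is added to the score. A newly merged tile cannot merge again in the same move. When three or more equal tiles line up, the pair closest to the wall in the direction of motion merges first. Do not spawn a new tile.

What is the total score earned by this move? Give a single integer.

Answer: 32

Derivation:
Slide down:
col 0: [0, 0, 0, 64] -> [0, 0, 0, 64]  score +0 (running 0)
col 1: [4, 32, 16, 0] -> [0, 4, 32, 16]  score +0 (running 0)
col 2: [16, 16, 4, 0] -> [0, 0, 32, 4]  score +32 (running 32)
col 3: [8, 2, 0, 4] -> [0, 8, 2, 4]  score +0 (running 32)
Board after move:
 0  0  0  0
 0  4  0  8
 0 32 32  2
64 16  4  4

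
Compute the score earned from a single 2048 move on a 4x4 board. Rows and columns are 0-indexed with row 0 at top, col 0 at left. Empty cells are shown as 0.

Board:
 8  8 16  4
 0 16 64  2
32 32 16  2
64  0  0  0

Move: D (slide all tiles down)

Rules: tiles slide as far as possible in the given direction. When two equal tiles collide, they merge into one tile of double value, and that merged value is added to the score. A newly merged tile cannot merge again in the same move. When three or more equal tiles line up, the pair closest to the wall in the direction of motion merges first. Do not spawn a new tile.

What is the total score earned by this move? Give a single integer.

Slide down:
col 0: [8, 0, 32, 64] -> [0, 8, 32, 64]  score +0 (running 0)
col 1: [8, 16, 32, 0] -> [0, 8, 16, 32]  score +0 (running 0)
col 2: [16, 64, 16, 0] -> [0, 16, 64, 16]  score +0 (running 0)
col 3: [4, 2, 2, 0] -> [0, 0, 4, 4]  score +4 (running 4)
Board after move:
 0  0  0  0
 8  8 16  0
32 16 64  4
64 32 16  4

Answer: 4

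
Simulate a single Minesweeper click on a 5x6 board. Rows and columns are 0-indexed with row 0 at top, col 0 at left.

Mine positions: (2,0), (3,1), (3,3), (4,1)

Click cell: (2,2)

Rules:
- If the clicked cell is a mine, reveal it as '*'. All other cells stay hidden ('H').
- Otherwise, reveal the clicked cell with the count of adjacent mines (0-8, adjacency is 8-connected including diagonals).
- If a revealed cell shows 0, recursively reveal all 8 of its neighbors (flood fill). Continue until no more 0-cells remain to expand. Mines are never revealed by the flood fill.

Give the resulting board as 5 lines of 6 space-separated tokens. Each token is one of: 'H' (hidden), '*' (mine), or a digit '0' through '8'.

H H H H H H
H H H H H H
H H 2 H H H
H H H H H H
H H H H H H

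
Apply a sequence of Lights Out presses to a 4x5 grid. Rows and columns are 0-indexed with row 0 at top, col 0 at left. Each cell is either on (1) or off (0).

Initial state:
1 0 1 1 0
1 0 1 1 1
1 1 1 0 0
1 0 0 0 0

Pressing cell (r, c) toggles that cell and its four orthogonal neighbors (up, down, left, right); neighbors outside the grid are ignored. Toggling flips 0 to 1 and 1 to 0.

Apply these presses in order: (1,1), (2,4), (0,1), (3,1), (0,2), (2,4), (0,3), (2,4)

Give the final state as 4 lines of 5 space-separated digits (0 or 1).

After press 1 at (1,1):
1 1 1 1 0
0 1 0 1 1
1 0 1 0 0
1 0 0 0 0

After press 2 at (2,4):
1 1 1 1 0
0 1 0 1 0
1 0 1 1 1
1 0 0 0 1

After press 3 at (0,1):
0 0 0 1 0
0 0 0 1 0
1 0 1 1 1
1 0 0 0 1

After press 4 at (3,1):
0 0 0 1 0
0 0 0 1 0
1 1 1 1 1
0 1 1 0 1

After press 5 at (0,2):
0 1 1 0 0
0 0 1 1 0
1 1 1 1 1
0 1 1 0 1

After press 6 at (2,4):
0 1 1 0 0
0 0 1 1 1
1 1 1 0 0
0 1 1 0 0

After press 7 at (0,3):
0 1 0 1 1
0 0 1 0 1
1 1 1 0 0
0 1 1 0 0

After press 8 at (2,4):
0 1 0 1 1
0 0 1 0 0
1 1 1 1 1
0 1 1 0 1

Answer: 0 1 0 1 1
0 0 1 0 0
1 1 1 1 1
0 1 1 0 1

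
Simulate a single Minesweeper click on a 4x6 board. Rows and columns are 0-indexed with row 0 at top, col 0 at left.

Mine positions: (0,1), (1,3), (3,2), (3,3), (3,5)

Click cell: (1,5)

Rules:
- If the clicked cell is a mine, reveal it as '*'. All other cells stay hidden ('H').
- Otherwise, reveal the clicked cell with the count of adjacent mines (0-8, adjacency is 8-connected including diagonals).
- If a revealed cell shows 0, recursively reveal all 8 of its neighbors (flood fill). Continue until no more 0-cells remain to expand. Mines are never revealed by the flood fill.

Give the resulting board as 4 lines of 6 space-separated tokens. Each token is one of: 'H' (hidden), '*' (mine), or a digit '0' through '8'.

H H H H 1 0
H H H H 1 0
H H H H 3 1
H H H H H H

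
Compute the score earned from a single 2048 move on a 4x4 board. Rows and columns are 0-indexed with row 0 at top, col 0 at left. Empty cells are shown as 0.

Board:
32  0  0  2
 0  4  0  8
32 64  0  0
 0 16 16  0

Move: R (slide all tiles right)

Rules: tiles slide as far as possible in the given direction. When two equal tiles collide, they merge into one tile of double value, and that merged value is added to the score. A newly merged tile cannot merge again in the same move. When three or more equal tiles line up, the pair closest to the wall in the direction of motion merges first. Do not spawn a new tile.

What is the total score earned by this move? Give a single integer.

Answer: 32

Derivation:
Slide right:
row 0: [32, 0, 0, 2] -> [0, 0, 32, 2]  score +0 (running 0)
row 1: [0, 4, 0, 8] -> [0, 0, 4, 8]  score +0 (running 0)
row 2: [32, 64, 0, 0] -> [0, 0, 32, 64]  score +0 (running 0)
row 3: [0, 16, 16, 0] -> [0, 0, 0, 32]  score +32 (running 32)
Board after move:
 0  0 32  2
 0  0  4  8
 0  0 32 64
 0  0  0 32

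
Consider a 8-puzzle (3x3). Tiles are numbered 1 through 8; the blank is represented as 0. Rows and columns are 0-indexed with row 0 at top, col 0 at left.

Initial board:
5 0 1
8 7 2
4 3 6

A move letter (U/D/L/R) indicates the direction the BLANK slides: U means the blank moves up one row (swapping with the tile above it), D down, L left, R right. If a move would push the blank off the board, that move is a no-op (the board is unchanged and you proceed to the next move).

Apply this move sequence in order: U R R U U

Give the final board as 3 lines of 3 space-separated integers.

Answer: 5 1 0
8 7 2
4 3 6

Derivation:
After move 1 (U):
5 0 1
8 7 2
4 3 6

After move 2 (R):
5 1 0
8 7 2
4 3 6

After move 3 (R):
5 1 0
8 7 2
4 3 6

After move 4 (U):
5 1 0
8 7 2
4 3 6

After move 5 (U):
5 1 0
8 7 2
4 3 6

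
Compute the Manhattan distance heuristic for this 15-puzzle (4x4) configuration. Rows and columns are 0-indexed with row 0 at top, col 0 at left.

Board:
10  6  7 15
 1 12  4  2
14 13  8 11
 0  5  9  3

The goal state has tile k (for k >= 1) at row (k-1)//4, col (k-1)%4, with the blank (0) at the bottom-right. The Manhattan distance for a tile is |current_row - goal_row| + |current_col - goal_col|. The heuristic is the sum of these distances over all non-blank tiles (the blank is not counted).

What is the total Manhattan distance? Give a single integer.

Answer: 35

Derivation:
Tile 10: (0,0)->(2,1) = 3
Tile 6: (0,1)->(1,1) = 1
Tile 7: (0,2)->(1,2) = 1
Tile 15: (0,3)->(3,2) = 4
Tile 1: (1,0)->(0,0) = 1
Tile 12: (1,1)->(2,3) = 3
Tile 4: (1,2)->(0,3) = 2
Tile 2: (1,3)->(0,1) = 3
Tile 14: (2,0)->(3,1) = 2
Tile 13: (2,1)->(3,0) = 2
Tile 8: (2,2)->(1,3) = 2
Tile 11: (2,3)->(2,2) = 1
Tile 5: (3,1)->(1,0) = 3
Tile 9: (3,2)->(2,0) = 3
Tile 3: (3,3)->(0,2) = 4
Sum: 3 + 1 + 1 + 4 + 1 + 3 + 2 + 3 + 2 + 2 + 2 + 1 + 3 + 3 + 4 = 35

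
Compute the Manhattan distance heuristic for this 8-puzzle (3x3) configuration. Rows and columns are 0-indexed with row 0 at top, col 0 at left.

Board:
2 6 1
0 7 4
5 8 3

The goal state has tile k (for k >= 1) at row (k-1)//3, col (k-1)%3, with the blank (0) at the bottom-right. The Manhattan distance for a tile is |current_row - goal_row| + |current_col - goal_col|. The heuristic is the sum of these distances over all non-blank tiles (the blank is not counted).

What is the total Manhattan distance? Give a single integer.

Answer: 13

Derivation:
Tile 2: (0,0)->(0,1) = 1
Tile 6: (0,1)->(1,2) = 2
Tile 1: (0,2)->(0,0) = 2
Tile 7: (1,1)->(2,0) = 2
Tile 4: (1,2)->(1,0) = 2
Tile 5: (2,0)->(1,1) = 2
Tile 8: (2,1)->(2,1) = 0
Tile 3: (2,2)->(0,2) = 2
Sum: 1 + 2 + 2 + 2 + 2 + 2 + 0 + 2 = 13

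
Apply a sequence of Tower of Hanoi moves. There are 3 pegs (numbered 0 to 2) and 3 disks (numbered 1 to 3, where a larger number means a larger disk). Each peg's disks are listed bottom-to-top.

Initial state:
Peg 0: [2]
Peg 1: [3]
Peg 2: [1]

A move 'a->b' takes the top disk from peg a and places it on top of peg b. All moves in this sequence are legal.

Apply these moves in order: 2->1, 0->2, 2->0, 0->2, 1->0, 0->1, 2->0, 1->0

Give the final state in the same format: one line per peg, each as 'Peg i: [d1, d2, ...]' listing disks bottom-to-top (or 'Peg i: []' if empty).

Answer: Peg 0: [2, 1]
Peg 1: [3]
Peg 2: []

Derivation:
After move 1 (2->1):
Peg 0: [2]
Peg 1: [3, 1]
Peg 2: []

After move 2 (0->2):
Peg 0: []
Peg 1: [3, 1]
Peg 2: [2]

After move 3 (2->0):
Peg 0: [2]
Peg 1: [3, 1]
Peg 2: []

After move 4 (0->2):
Peg 0: []
Peg 1: [3, 1]
Peg 2: [2]

After move 5 (1->0):
Peg 0: [1]
Peg 1: [3]
Peg 2: [2]

After move 6 (0->1):
Peg 0: []
Peg 1: [3, 1]
Peg 2: [2]

After move 7 (2->0):
Peg 0: [2]
Peg 1: [3, 1]
Peg 2: []

After move 8 (1->0):
Peg 0: [2, 1]
Peg 1: [3]
Peg 2: []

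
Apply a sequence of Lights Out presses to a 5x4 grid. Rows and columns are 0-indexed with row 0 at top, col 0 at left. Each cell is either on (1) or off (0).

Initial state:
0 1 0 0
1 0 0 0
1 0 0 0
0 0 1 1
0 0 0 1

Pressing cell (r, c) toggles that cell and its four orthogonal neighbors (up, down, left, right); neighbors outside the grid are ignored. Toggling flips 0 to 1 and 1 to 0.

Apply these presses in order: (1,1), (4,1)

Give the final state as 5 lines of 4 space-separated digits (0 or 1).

After press 1 at (1,1):
0 0 0 0
0 1 1 0
1 1 0 0
0 0 1 1
0 0 0 1

After press 2 at (4,1):
0 0 0 0
0 1 1 0
1 1 0 0
0 1 1 1
1 1 1 1

Answer: 0 0 0 0
0 1 1 0
1 1 0 0
0 1 1 1
1 1 1 1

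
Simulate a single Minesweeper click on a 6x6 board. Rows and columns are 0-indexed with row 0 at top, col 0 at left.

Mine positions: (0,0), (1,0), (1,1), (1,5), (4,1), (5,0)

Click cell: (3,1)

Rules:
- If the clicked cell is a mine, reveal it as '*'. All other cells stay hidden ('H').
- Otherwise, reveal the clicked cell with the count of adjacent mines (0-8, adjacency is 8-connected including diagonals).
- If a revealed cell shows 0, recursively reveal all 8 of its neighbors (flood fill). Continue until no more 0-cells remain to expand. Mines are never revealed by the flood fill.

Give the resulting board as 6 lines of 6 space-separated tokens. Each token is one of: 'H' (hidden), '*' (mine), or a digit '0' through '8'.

H H H H H H
H H H H H H
H H H H H H
H 1 H H H H
H H H H H H
H H H H H H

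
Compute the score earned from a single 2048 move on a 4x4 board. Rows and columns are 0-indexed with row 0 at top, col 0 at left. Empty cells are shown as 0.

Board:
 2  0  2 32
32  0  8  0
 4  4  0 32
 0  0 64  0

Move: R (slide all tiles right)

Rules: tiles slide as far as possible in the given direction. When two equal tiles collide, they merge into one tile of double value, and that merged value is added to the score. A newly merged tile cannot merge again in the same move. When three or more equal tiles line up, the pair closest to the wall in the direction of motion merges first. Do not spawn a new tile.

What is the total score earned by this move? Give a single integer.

Answer: 12

Derivation:
Slide right:
row 0: [2, 0, 2, 32] -> [0, 0, 4, 32]  score +4 (running 4)
row 1: [32, 0, 8, 0] -> [0, 0, 32, 8]  score +0 (running 4)
row 2: [4, 4, 0, 32] -> [0, 0, 8, 32]  score +8 (running 12)
row 3: [0, 0, 64, 0] -> [0, 0, 0, 64]  score +0 (running 12)
Board after move:
 0  0  4 32
 0  0 32  8
 0  0  8 32
 0  0  0 64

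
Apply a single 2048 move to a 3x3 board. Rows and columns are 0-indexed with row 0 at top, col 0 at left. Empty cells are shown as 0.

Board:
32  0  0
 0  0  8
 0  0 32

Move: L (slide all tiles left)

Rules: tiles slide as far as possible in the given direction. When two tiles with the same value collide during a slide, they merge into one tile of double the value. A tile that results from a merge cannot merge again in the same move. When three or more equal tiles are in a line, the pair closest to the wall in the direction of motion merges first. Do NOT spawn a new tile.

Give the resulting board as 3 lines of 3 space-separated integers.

Slide left:
row 0: [32, 0, 0] -> [32, 0, 0]
row 1: [0, 0, 8] -> [8, 0, 0]
row 2: [0, 0, 32] -> [32, 0, 0]

Answer: 32  0  0
 8  0  0
32  0  0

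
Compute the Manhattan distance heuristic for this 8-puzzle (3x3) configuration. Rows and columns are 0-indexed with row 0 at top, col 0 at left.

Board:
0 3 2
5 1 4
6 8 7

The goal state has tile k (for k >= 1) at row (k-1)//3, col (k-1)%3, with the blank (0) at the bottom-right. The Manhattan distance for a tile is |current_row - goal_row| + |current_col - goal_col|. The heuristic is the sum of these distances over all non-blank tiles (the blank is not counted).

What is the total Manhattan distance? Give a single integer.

Tile 3: (0,1)->(0,2) = 1
Tile 2: (0,2)->(0,1) = 1
Tile 5: (1,0)->(1,1) = 1
Tile 1: (1,1)->(0,0) = 2
Tile 4: (1,2)->(1,0) = 2
Tile 6: (2,0)->(1,2) = 3
Tile 8: (2,1)->(2,1) = 0
Tile 7: (2,2)->(2,0) = 2
Sum: 1 + 1 + 1 + 2 + 2 + 3 + 0 + 2 = 12

Answer: 12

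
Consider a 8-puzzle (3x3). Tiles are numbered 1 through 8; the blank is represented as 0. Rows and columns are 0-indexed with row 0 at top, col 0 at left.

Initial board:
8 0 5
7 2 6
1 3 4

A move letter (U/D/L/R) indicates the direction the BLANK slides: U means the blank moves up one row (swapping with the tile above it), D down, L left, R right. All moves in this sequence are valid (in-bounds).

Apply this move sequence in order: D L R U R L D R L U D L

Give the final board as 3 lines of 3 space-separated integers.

Answer: 8 2 5
0 7 6
1 3 4

Derivation:
After move 1 (D):
8 2 5
7 0 6
1 3 4

After move 2 (L):
8 2 5
0 7 6
1 3 4

After move 3 (R):
8 2 5
7 0 6
1 3 4

After move 4 (U):
8 0 5
7 2 6
1 3 4

After move 5 (R):
8 5 0
7 2 6
1 3 4

After move 6 (L):
8 0 5
7 2 6
1 3 4

After move 7 (D):
8 2 5
7 0 6
1 3 4

After move 8 (R):
8 2 5
7 6 0
1 3 4

After move 9 (L):
8 2 5
7 0 6
1 3 4

After move 10 (U):
8 0 5
7 2 6
1 3 4

After move 11 (D):
8 2 5
7 0 6
1 3 4

After move 12 (L):
8 2 5
0 7 6
1 3 4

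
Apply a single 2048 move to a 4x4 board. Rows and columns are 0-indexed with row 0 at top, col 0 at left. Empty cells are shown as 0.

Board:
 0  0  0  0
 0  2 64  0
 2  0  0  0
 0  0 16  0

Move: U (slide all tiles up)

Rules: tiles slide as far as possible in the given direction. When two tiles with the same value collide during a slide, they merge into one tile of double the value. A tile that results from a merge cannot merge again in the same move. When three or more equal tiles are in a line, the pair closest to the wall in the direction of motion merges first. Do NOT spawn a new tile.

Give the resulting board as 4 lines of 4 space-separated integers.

Slide up:
col 0: [0, 0, 2, 0] -> [2, 0, 0, 0]
col 1: [0, 2, 0, 0] -> [2, 0, 0, 0]
col 2: [0, 64, 0, 16] -> [64, 16, 0, 0]
col 3: [0, 0, 0, 0] -> [0, 0, 0, 0]

Answer:  2  2 64  0
 0  0 16  0
 0  0  0  0
 0  0  0  0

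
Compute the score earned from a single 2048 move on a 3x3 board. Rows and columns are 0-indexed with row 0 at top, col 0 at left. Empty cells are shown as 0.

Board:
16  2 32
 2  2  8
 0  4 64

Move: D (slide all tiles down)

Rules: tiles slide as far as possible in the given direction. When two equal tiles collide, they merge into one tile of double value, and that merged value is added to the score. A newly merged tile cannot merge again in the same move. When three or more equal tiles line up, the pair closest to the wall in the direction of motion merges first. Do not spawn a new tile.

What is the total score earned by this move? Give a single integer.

Answer: 4

Derivation:
Slide down:
col 0: [16, 2, 0] -> [0, 16, 2]  score +0 (running 0)
col 1: [2, 2, 4] -> [0, 4, 4]  score +4 (running 4)
col 2: [32, 8, 64] -> [32, 8, 64]  score +0 (running 4)
Board after move:
 0  0 32
16  4  8
 2  4 64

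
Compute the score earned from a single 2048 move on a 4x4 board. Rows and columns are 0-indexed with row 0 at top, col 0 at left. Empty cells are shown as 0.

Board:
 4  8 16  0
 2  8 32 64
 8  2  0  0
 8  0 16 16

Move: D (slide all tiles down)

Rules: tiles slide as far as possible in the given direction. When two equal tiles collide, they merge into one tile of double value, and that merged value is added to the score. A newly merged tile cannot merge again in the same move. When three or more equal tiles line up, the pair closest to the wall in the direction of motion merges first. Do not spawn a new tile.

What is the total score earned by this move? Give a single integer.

Answer: 32

Derivation:
Slide down:
col 0: [4, 2, 8, 8] -> [0, 4, 2, 16]  score +16 (running 16)
col 1: [8, 8, 2, 0] -> [0, 0, 16, 2]  score +16 (running 32)
col 2: [16, 32, 0, 16] -> [0, 16, 32, 16]  score +0 (running 32)
col 3: [0, 64, 0, 16] -> [0, 0, 64, 16]  score +0 (running 32)
Board after move:
 0  0  0  0
 4  0 16  0
 2 16 32 64
16  2 16 16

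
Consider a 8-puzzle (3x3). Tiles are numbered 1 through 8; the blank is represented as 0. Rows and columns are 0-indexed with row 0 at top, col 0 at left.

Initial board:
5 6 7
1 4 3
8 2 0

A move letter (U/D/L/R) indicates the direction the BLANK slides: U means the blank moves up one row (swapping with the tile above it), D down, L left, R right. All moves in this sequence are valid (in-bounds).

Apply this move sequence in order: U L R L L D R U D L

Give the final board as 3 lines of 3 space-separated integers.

Answer: 5 6 7
8 1 4
0 2 3

Derivation:
After move 1 (U):
5 6 7
1 4 0
8 2 3

After move 2 (L):
5 6 7
1 0 4
8 2 3

After move 3 (R):
5 6 7
1 4 0
8 2 3

After move 4 (L):
5 6 7
1 0 4
8 2 3

After move 5 (L):
5 6 7
0 1 4
8 2 3

After move 6 (D):
5 6 7
8 1 4
0 2 3

After move 7 (R):
5 6 7
8 1 4
2 0 3

After move 8 (U):
5 6 7
8 0 4
2 1 3

After move 9 (D):
5 6 7
8 1 4
2 0 3

After move 10 (L):
5 6 7
8 1 4
0 2 3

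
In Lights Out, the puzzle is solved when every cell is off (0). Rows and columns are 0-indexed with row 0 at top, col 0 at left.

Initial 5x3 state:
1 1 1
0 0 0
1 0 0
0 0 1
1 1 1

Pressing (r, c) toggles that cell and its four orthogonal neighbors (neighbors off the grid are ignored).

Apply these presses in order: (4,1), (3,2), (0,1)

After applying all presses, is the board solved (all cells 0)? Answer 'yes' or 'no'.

After press 1 at (4,1):
1 1 1
0 0 0
1 0 0
0 1 1
0 0 0

After press 2 at (3,2):
1 1 1
0 0 0
1 0 1
0 0 0
0 0 1

After press 3 at (0,1):
0 0 0
0 1 0
1 0 1
0 0 0
0 0 1

Lights still on: 4

Answer: no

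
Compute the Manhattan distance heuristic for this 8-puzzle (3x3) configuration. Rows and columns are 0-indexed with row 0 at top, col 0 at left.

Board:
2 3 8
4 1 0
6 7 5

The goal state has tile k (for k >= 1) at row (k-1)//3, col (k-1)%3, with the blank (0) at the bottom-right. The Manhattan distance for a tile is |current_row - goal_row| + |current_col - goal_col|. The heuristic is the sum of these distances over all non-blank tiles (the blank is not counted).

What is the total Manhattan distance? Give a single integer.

Answer: 13

Derivation:
Tile 2: (0,0)->(0,1) = 1
Tile 3: (0,1)->(0,2) = 1
Tile 8: (0,2)->(2,1) = 3
Tile 4: (1,0)->(1,0) = 0
Tile 1: (1,1)->(0,0) = 2
Tile 6: (2,0)->(1,2) = 3
Tile 7: (2,1)->(2,0) = 1
Tile 5: (2,2)->(1,1) = 2
Sum: 1 + 1 + 3 + 0 + 2 + 3 + 1 + 2 = 13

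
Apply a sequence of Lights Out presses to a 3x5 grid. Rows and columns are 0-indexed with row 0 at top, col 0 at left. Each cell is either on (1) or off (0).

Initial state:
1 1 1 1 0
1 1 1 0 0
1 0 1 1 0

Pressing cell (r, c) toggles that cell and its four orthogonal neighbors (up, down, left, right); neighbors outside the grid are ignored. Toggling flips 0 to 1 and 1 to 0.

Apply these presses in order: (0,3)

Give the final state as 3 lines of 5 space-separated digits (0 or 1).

After press 1 at (0,3):
1 1 0 0 1
1 1 1 1 0
1 0 1 1 0

Answer: 1 1 0 0 1
1 1 1 1 0
1 0 1 1 0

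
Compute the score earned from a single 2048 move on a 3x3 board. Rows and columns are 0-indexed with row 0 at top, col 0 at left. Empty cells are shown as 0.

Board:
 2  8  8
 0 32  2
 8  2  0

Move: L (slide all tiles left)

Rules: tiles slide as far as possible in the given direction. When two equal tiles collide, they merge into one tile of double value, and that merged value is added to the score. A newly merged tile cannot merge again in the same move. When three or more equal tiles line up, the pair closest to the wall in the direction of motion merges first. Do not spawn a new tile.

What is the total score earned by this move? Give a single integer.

Slide left:
row 0: [2, 8, 8] -> [2, 16, 0]  score +16 (running 16)
row 1: [0, 32, 2] -> [32, 2, 0]  score +0 (running 16)
row 2: [8, 2, 0] -> [8, 2, 0]  score +0 (running 16)
Board after move:
 2 16  0
32  2  0
 8  2  0

Answer: 16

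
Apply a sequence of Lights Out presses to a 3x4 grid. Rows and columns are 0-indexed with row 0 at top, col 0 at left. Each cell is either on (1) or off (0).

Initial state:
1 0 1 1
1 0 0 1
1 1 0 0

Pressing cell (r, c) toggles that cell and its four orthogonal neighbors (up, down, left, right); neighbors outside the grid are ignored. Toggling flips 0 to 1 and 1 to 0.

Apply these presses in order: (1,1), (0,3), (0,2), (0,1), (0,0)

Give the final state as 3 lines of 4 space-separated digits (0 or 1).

After press 1 at (1,1):
1 1 1 1
0 1 1 1
1 0 0 0

After press 2 at (0,3):
1 1 0 0
0 1 1 0
1 0 0 0

After press 3 at (0,2):
1 0 1 1
0 1 0 0
1 0 0 0

After press 4 at (0,1):
0 1 0 1
0 0 0 0
1 0 0 0

After press 5 at (0,0):
1 0 0 1
1 0 0 0
1 0 0 0

Answer: 1 0 0 1
1 0 0 0
1 0 0 0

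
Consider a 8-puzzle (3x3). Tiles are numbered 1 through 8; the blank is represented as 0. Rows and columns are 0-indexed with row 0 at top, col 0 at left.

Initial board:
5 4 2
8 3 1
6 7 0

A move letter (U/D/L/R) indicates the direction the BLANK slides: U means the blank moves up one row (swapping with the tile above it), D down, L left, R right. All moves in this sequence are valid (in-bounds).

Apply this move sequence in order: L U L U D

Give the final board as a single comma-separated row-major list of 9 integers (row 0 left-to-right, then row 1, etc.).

After move 1 (L):
5 4 2
8 3 1
6 0 7

After move 2 (U):
5 4 2
8 0 1
6 3 7

After move 3 (L):
5 4 2
0 8 1
6 3 7

After move 4 (U):
0 4 2
5 8 1
6 3 7

After move 5 (D):
5 4 2
0 8 1
6 3 7

Answer: 5, 4, 2, 0, 8, 1, 6, 3, 7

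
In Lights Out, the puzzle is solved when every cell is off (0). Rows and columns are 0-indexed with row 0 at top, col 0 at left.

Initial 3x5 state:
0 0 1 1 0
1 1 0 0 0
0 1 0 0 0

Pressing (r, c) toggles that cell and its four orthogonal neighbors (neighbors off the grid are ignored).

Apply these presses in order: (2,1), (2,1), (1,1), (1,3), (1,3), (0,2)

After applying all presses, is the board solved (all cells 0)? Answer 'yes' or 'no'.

After press 1 at (2,1):
0 0 1 1 0
1 0 0 0 0
1 0 1 0 0

After press 2 at (2,1):
0 0 1 1 0
1 1 0 0 0
0 1 0 0 0

After press 3 at (1,1):
0 1 1 1 0
0 0 1 0 0
0 0 0 0 0

After press 4 at (1,3):
0 1 1 0 0
0 0 0 1 1
0 0 0 1 0

After press 5 at (1,3):
0 1 1 1 0
0 0 1 0 0
0 0 0 0 0

After press 6 at (0,2):
0 0 0 0 0
0 0 0 0 0
0 0 0 0 0

Lights still on: 0

Answer: yes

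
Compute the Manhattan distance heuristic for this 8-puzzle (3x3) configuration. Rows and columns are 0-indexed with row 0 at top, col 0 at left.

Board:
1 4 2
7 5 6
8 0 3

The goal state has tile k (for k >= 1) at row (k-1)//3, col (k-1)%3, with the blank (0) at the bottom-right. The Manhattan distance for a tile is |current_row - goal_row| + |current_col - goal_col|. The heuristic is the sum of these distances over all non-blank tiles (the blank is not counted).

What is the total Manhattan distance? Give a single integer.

Tile 1: (0,0)->(0,0) = 0
Tile 4: (0,1)->(1,0) = 2
Tile 2: (0,2)->(0,1) = 1
Tile 7: (1,0)->(2,0) = 1
Tile 5: (1,1)->(1,1) = 0
Tile 6: (1,2)->(1,2) = 0
Tile 8: (2,0)->(2,1) = 1
Tile 3: (2,2)->(0,2) = 2
Sum: 0 + 2 + 1 + 1 + 0 + 0 + 1 + 2 = 7

Answer: 7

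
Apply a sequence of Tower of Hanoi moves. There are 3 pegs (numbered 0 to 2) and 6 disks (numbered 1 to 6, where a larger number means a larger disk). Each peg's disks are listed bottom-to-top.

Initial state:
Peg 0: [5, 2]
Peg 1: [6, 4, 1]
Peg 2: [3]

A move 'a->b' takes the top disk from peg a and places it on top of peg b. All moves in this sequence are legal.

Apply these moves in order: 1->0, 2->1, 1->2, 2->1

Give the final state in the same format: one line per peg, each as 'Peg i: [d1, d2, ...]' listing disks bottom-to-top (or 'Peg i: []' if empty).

Answer: Peg 0: [5, 2, 1]
Peg 1: [6, 4, 3]
Peg 2: []

Derivation:
After move 1 (1->0):
Peg 0: [5, 2, 1]
Peg 1: [6, 4]
Peg 2: [3]

After move 2 (2->1):
Peg 0: [5, 2, 1]
Peg 1: [6, 4, 3]
Peg 2: []

After move 3 (1->2):
Peg 0: [5, 2, 1]
Peg 1: [6, 4]
Peg 2: [3]

After move 4 (2->1):
Peg 0: [5, 2, 1]
Peg 1: [6, 4, 3]
Peg 2: []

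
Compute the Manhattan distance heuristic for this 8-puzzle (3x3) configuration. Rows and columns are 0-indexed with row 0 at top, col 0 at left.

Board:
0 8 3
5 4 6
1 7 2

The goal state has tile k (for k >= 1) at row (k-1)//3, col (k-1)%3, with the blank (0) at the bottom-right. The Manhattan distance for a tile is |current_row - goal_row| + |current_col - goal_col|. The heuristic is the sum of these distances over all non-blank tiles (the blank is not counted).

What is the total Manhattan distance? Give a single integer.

Answer: 10

Derivation:
Tile 8: at (0,1), goal (2,1), distance |0-2|+|1-1| = 2
Tile 3: at (0,2), goal (0,2), distance |0-0|+|2-2| = 0
Tile 5: at (1,0), goal (1,1), distance |1-1|+|0-1| = 1
Tile 4: at (1,1), goal (1,0), distance |1-1|+|1-0| = 1
Tile 6: at (1,2), goal (1,2), distance |1-1|+|2-2| = 0
Tile 1: at (2,0), goal (0,0), distance |2-0|+|0-0| = 2
Tile 7: at (2,1), goal (2,0), distance |2-2|+|1-0| = 1
Tile 2: at (2,2), goal (0,1), distance |2-0|+|2-1| = 3
Sum: 2 + 0 + 1 + 1 + 0 + 2 + 1 + 3 = 10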